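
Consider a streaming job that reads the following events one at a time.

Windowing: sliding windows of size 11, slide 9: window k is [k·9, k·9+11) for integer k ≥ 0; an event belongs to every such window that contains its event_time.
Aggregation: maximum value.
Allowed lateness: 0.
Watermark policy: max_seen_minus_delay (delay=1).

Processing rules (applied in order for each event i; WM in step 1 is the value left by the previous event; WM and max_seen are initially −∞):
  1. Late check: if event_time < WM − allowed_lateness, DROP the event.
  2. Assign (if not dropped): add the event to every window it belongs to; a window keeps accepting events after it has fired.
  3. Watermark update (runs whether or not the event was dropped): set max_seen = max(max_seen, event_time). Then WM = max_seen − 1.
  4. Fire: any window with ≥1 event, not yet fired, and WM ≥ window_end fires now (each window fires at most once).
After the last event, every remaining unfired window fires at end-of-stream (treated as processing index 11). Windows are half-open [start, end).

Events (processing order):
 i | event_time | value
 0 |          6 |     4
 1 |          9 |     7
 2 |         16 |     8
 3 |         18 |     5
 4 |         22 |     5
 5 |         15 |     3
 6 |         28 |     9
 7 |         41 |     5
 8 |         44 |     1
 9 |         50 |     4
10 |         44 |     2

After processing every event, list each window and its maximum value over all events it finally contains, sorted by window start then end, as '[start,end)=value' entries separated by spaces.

i=0 t=6 v=4: → [0,11); WM=5
i=1 t=9 v=7: → [9,20),[0,11); WM=8
i=2 t=16 v=8: → [9,20); WM=15; [0,11) fires=7
i=3 t=18 v=5: → [18,29),[9,20); WM=17
i=4 t=22 v=5: → [18,29); WM=21; [9,20) fires=8
i=5 t=15 v=3: DROP (t<21-0); WM=21
i=6 t=28 v=9: → [27,38),[18,29); WM=27
i=7 t=41 v=5: → [36,47); WM=40; [18,29) fires=9 [27,38) fires=9
i=8 t=44 v=1: → [36,47); WM=43
i=9 t=50 v=4: → [45,56); WM=49; [36,47) fires=5
i=10 t=44 v=2: DROP (t<49-0); WM=49

[0,11)=7 [9,20)=8 [18,29)=9 [27,38)=9 [36,47)=5 [45,56)=4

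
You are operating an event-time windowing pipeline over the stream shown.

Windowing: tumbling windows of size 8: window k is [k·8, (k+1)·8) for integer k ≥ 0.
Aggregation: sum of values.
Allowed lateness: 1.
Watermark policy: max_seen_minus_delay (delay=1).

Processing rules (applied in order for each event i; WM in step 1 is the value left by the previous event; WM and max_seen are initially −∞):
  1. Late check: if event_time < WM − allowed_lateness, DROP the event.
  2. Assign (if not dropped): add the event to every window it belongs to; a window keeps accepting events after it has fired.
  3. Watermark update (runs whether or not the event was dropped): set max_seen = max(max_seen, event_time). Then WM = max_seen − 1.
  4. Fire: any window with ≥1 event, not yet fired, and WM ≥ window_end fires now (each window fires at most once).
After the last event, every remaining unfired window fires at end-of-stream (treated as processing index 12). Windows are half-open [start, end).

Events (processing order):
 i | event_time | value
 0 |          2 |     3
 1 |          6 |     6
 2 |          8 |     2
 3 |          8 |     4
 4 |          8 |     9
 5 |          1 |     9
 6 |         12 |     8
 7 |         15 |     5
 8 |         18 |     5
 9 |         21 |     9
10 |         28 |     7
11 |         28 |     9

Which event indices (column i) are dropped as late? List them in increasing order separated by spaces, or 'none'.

5

i=0 t=2 v=3: → [0,8); WM=1
i=1 t=6 v=6: → [0,8); WM=5
i=2 t=8 v=2: → [8,16); WM=7
i=3 t=8 v=4: → [8,16); WM=7
i=4 t=8 v=9: → [8,16); WM=7
i=5 t=1 v=9: DROP (t<7-1); WM=7
i=6 t=12 v=8: → [8,16); WM=11; [0,8) fires=9
i=7 t=15 v=5: → [8,16); WM=14
i=8 t=18 v=5: → [16,24); WM=17; [8,16) fires=28
i=9 t=21 v=9: → [16,24); WM=20
i=10 t=28 v=7: → [24,32); WM=27; [16,24) fires=14
i=11 t=28 v=9: → [24,32); WM=27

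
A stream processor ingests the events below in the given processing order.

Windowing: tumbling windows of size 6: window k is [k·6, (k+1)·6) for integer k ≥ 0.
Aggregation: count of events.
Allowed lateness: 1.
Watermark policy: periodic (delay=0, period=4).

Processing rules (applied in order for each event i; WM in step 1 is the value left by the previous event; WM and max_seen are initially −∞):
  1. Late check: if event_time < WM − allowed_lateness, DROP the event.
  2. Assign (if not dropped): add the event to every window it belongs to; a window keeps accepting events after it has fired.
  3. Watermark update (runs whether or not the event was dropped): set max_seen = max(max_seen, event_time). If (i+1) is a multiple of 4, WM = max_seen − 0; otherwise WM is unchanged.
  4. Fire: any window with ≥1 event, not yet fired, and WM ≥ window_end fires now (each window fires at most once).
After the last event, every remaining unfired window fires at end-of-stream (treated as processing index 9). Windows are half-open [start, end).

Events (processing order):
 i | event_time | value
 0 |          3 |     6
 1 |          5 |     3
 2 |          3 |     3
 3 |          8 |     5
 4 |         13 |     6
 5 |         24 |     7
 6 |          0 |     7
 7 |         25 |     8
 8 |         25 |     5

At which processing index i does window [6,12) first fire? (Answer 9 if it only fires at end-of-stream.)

i=0 t=3 v=6: → [0,6); WM=−∞
i=1 t=5 v=3: → [0,6); WM=−∞
i=2 t=3 v=3: → [0,6); WM=−∞
i=3 t=8 v=5: → [6,12); WM=8; [0,6) fires=3
i=4 t=13 v=6: → [12,18); WM=8
i=5 t=24 v=7: → [24,30); WM=8
i=6 t=0 v=7: DROP (t<8-1); WM=8
i=7 t=25 v=8: → [24,30); WM=25; [6,12) fires=1 [12,18) fires=1
i=8 t=25 v=5: → [24,30); WM=25

7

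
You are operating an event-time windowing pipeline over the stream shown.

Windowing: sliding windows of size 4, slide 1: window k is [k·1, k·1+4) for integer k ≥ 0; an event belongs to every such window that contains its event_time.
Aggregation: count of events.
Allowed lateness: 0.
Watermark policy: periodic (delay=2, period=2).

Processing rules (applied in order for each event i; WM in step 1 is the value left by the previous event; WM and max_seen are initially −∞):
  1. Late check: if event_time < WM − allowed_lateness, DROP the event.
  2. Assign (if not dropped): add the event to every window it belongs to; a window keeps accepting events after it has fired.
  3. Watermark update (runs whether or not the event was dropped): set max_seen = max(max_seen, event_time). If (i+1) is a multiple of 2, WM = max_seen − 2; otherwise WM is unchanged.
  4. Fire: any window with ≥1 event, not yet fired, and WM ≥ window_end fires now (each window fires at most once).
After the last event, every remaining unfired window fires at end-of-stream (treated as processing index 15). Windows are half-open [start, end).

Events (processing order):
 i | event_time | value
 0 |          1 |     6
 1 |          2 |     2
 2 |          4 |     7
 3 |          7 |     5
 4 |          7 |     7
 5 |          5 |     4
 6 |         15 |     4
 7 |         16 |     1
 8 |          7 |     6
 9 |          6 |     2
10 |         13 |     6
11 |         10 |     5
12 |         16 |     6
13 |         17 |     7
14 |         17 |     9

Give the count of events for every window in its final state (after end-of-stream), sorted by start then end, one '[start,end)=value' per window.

i=0 t=1 v=6: → [1,5),[0,4); WM=−∞
i=1 t=2 v=2: → [2,6),[1,5),[0,4); WM=0
i=2 t=4 v=7: → [4,8),[3,7),[2,6),[1,5); WM=0
i=3 t=7 v=5: → [7,11),[6,10),[5,9),[4,8); WM=5; [0,4) fires=2 [1,5) fires=3
i=4 t=7 v=7: → [7,11),[6,10),[5,9),[4,8); WM=5
i=5 t=5 v=4: → [5,9),[4,8),[3,7),[2,6); WM=5
i=6 t=15 v=4: → [15,19),[14,18),[13,17),[12,16); WM=5
i=7 t=16 v=1: → [16,20),[15,19),[14,18),[13,17); WM=14; [2,6) fires=3 [3,7) fires=2 [4,8) fires=4 [5,9) fires=3 [6,10) fires=2 [7,11) fires=2
i=8 t=7 v=6: DROP (t<14-0); WM=14
i=9 t=6 v=2: DROP (t<14-0); WM=14
i=10 t=13 v=6: DROP (t<14-0); WM=14
i=11 t=10 v=5: DROP (t<14-0); WM=14
i=12 t=16 v=6: → [16,20),[15,19),[14,18),[13,17); WM=14
i=13 t=17 v=7: → [17,21),[16,20),[15,19),[14,18); WM=15
i=14 t=17 v=9: → [17,21),[16,20),[15,19),[14,18); WM=15

[0,4)=2 [1,5)=3 [2,6)=3 [3,7)=2 [4,8)=4 [5,9)=3 [6,10)=2 [7,11)=2 [12,16)=1 [13,17)=3 [14,18)=5 [15,19)=5 [16,20)=4 [17,21)=2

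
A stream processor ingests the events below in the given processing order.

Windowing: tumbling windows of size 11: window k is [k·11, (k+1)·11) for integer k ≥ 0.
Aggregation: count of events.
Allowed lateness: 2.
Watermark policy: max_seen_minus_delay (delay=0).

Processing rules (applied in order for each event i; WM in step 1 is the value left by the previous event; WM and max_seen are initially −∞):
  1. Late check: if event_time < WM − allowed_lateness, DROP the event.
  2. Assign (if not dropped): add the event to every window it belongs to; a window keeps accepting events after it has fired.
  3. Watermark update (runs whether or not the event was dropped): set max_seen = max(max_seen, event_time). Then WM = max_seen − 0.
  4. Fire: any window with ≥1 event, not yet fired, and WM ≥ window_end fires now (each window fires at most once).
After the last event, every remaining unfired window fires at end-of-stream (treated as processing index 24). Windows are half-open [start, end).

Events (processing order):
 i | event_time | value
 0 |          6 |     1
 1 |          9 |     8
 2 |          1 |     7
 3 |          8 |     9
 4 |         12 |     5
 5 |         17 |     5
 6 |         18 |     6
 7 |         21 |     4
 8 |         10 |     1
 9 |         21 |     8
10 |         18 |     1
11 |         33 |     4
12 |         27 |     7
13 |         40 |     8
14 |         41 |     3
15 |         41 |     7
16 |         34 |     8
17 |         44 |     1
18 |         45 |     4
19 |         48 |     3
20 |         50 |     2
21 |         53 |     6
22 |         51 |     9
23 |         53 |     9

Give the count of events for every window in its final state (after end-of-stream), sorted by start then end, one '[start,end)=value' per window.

[0,11)=3 [11,22)=5 [33,44)=4 [44,55)=7

i=0 t=6 v=1: → [0,11); WM=6
i=1 t=9 v=8: → [0,11); WM=9
i=2 t=1 v=7: DROP (t<9-2); WM=9
i=3 t=8 v=9: → [0,11); WM=9
i=4 t=12 v=5: → [11,22); WM=12; [0,11) fires=3
i=5 t=17 v=5: → [11,22); WM=17
i=6 t=18 v=6: → [11,22); WM=18
i=7 t=21 v=4: → [11,22); WM=21
i=8 t=10 v=1: DROP (t<21-2); WM=21
i=9 t=21 v=8: → [11,22); WM=21
i=10 t=18 v=1: DROP (t<21-2); WM=21
i=11 t=33 v=4: → [33,44); WM=33; [11,22) fires=5
i=12 t=27 v=7: DROP (t<33-2); WM=33
i=13 t=40 v=8: → [33,44); WM=40
i=14 t=41 v=3: → [33,44); WM=41
i=15 t=41 v=7: → [33,44); WM=41
i=16 t=34 v=8: DROP (t<41-2); WM=41
i=17 t=44 v=1: → [44,55); WM=44; [33,44) fires=4
i=18 t=45 v=4: → [44,55); WM=45
i=19 t=48 v=3: → [44,55); WM=48
i=20 t=50 v=2: → [44,55); WM=50
i=21 t=53 v=6: → [44,55); WM=53
i=22 t=51 v=9: → [44,55); WM=53
i=23 t=53 v=9: → [44,55); WM=53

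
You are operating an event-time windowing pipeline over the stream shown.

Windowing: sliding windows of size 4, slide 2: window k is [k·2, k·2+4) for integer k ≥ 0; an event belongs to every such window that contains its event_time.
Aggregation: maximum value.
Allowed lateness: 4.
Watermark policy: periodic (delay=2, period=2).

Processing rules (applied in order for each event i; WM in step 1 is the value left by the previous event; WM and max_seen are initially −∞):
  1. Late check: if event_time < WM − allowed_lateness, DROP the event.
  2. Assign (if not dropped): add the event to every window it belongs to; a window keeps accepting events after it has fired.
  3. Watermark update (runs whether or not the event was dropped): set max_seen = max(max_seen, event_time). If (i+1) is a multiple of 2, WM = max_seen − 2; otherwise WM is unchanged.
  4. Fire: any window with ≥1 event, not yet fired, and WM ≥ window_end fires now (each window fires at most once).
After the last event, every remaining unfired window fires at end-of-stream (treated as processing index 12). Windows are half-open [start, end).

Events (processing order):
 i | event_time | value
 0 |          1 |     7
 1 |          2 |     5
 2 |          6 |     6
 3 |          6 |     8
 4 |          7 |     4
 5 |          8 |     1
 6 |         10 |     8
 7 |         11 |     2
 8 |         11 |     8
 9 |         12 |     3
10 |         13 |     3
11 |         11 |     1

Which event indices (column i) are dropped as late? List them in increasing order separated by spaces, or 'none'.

i=0 t=1 v=7: → [0,4); WM=−∞
i=1 t=2 v=5: → [2,6),[0,4); WM=0
i=2 t=6 v=6: → [6,10),[4,8); WM=0
i=3 t=6 v=8: → [6,10),[4,8); WM=4; [0,4) fires=7
i=4 t=7 v=4: → [6,10),[4,8); WM=4
i=5 t=8 v=1: → [8,12),[6,10); WM=6; [2,6) fires=5
i=6 t=10 v=8: → [10,14),[8,12); WM=6
i=7 t=11 v=2: → [10,14),[8,12); WM=9; [4,8) fires=8
i=8 t=11 v=8: → [10,14),[8,12); WM=9
i=9 t=12 v=3: → [12,16),[10,14); WM=10; [6,10) fires=8
i=10 t=13 v=3: → [12,16),[10,14); WM=10
i=11 t=11 v=1: → [10,14),[8,12); WM=11

none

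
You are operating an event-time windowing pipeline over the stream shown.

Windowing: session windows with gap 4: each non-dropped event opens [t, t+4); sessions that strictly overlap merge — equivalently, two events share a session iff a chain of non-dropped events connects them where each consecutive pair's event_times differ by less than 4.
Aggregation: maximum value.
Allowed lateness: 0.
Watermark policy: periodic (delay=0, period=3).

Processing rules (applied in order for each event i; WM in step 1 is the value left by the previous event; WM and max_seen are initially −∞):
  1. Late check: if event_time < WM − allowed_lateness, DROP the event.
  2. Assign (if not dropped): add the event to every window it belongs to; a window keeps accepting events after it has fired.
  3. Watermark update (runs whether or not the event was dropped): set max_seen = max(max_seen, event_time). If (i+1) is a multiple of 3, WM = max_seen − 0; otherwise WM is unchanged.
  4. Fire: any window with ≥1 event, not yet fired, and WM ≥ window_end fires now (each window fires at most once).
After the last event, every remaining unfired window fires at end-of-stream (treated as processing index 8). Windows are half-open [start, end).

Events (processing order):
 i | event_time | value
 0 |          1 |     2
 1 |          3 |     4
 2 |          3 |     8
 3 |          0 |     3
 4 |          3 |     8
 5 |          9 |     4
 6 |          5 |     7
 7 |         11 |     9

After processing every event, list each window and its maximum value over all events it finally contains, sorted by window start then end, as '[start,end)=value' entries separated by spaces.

[1,7)=8 [9,15)=9

i=0 t=1 v=2: → [1,5); WM=−∞
i=1 t=3 v=4: → [1,7); WM=−∞
i=2 t=3 v=8: → [1,7); WM=3
i=3 t=0 v=3: DROP (t<3-0); WM=3
i=4 t=3 v=8: → [1,7); WM=3
i=5 t=9 v=4: → [9,13); WM=9
i=6 t=5 v=7: DROP (t<9-0); WM=9
i=7 t=11 v=9: → [9,15); WM=9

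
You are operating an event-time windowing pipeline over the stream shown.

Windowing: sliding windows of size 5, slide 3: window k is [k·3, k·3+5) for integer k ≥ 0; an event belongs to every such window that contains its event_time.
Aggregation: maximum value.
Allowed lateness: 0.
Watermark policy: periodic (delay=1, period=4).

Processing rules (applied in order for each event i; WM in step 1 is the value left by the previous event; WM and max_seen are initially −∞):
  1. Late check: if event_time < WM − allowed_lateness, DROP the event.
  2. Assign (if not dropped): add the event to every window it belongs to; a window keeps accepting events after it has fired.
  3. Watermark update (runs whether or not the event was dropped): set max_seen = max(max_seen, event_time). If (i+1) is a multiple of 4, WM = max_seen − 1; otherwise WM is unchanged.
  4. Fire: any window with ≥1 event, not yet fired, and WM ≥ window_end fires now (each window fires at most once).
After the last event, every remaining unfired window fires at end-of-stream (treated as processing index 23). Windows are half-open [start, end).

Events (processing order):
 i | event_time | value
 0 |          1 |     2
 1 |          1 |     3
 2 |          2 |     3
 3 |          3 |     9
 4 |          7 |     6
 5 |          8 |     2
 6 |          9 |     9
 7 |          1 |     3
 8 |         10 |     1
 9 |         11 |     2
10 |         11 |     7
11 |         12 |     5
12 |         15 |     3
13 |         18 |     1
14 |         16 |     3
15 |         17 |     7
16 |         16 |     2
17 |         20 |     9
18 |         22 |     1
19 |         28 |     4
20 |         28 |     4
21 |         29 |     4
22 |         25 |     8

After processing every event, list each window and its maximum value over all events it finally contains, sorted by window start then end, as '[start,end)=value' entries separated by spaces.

[0,5)=9 [3,8)=9 [6,11)=9 [9,14)=9 [12,17)=5 [15,20)=7 [18,23)=9 [21,26)=1 [24,29)=4 [27,32)=4

i=0 t=1 v=2: → [0,5); WM=−∞
i=1 t=1 v=3: → [0,5); WM=−∞
i=2 t=2 v=3: → [0,5); WM=−∞
i=3 t=3 v=9: → [3,8),[0,5); WM=2
i=4 t=7 v=6: → [6,11),[3,8); WM=2
i=5 t=8 v=2: → [6,11); WM=2
i=6 t=9 v=9: → [9,14),[6,11); WM=2
i=7 t=1 v=3: DROP (t<2-0); WM=8; [0,5) fires=9 [3,8) fires=9
i=8 t=10 v=1: → [9,14),[6,11); WM=8
i=9 t=11 v=2: → [9,14); WM=8
i=10 t=11 v=7: → [9,14); WM=8
i=11 t=12 v=5: → [12,17),[9,14); WM=11; [6,11) fires=9
i=12 t=15 v=3: → [15,20),[12,17); WM=11
i=13 t=18 v=1: → [18,23),[15,20); WM=11
i=14 t=16 v=3: → [15,20),[12,17); WM=11
i=15 t=17 v=7: → [15,20); WM=17; [9,14) fires=9 [12,17) fires=5
i=16 t=16 v=2: DROP (t<17-0); WM=17
i=17 t=20 v=9: → [18,23); WM=17
i=18 t=22 v=1: → [21,26),[18,23); WM=17
i=19 t=28 v=4: → [27,32),[24,29); WM=27; [15,20) fires=7 [18,23) fires=9 [21,26) fires=1
i=20 t=28 v=4: → [27,32),[24,29); WM=27
i=21 t=29 v=4: → [27,32); WM=27
i=22 t=25 v=8: DROP (t<27-0); WM=27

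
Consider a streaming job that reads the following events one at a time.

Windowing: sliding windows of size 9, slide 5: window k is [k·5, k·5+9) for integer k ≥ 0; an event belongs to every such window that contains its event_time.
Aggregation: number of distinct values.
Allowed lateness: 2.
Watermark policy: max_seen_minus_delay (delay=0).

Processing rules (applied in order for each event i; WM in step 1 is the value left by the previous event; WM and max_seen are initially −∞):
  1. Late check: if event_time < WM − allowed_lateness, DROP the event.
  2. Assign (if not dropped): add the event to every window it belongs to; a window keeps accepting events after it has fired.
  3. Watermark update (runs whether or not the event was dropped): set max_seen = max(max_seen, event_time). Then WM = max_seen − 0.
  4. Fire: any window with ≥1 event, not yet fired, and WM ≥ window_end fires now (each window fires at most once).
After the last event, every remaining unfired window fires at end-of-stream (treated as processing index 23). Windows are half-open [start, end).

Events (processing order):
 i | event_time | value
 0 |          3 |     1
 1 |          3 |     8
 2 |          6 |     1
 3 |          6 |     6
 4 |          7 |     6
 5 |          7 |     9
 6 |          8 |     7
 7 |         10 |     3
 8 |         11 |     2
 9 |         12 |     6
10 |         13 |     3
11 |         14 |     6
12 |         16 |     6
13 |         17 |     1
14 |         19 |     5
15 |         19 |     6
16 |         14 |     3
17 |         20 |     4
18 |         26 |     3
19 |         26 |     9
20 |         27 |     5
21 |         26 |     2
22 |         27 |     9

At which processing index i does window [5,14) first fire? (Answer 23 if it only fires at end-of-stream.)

11

i=0 t=3 v=1: → [0,9); WM=3
i=1 t=3 v=8: → [0,9); WM=3
i=2 t=6 v=1: → [5,14),[0,9); WM=6
i=3 t=6 v=6: → [5,14),[0,9); WM=6
i=4 t=7 v=6: → [5,14),[0,9); WM=7
i=5 t=7 v=9: → [5,14),[0,9); WM=7
i=6 t=8 v=7: → [5,14),[0,9); WM=8
i=7 t=10 v=3: → [10,19),[5,14); WM=10; [0,9) fires=5
i=8 t=11 v=2: → [10,19),[5,14); WM=11
i=9 t=12 v=6: → [10,19),[5,14); WM=12
i=10 t=13 v=3: → [10,19),[5,14); WM=13
i=11 t=14 v=6: → [10,19); WM=14; [5,14) fires=6
i=12 t=16 v=6: → [15,24),[10,19); WM=16
i=13 t=17 v=1: → [15,24),[10,19); WM=17
i=14 t=19 v=5: → [15,24); WM=19; [10,19) fires=4
i=15 t=19 v=6: → [15,24); WM=19
i=16 t=14 v=3: DROP (t<19-2); WM=19
i=17 t=20 v=4: → [20,29),[15,24); WM=20
i=18 t=26 v=3: → [25,34),[20,29); WM=26; [15,24) fires=4
i=19 t=26 v=9: → [25,34),[20,29); WM=26
i=20 t=27 v=5: → [25,34),[20,29); WM=27
i=21 t=26 v=2: → [25,34),[20,29); WM=27
i=22 t=27 v=9: → [25,34),[20,29); WM=27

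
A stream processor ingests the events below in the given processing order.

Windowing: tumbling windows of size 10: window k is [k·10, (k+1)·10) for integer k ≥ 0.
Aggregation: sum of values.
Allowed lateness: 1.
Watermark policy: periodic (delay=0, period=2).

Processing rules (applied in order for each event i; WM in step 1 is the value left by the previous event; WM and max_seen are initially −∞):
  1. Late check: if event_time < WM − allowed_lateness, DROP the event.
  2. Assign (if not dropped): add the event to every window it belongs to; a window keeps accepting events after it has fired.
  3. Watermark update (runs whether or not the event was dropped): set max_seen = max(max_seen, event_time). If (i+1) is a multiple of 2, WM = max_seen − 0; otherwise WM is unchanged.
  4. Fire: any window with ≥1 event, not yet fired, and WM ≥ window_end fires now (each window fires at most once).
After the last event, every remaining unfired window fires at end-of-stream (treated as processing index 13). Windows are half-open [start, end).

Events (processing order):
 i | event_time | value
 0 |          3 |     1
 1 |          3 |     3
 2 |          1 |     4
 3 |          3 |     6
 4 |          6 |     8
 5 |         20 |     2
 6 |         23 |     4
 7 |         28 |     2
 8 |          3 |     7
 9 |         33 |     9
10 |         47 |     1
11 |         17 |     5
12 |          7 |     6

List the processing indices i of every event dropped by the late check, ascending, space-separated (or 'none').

2 8 11 12

i=0 t=3 v=1: → [0,10); WM=−∞
i=1 t=3 v=3: → [0,10); WM=3
i=2 t=1 v=4: DROP (t<3-1); WM=3
i=3 t=3 v=6: → [0,10); WM=3
i=4 t=6 v=8: → [0,10); WM=3
i=5 t=20 v=2: → [20,30); WM=20; [0,10) fires=18
i=6 t=23 v=4: → [20,30); WM=20
i=7 t=28 v=2: → [20,30); WM=28
i=8 t=3 v=7: DROP (t<28-1); WM=28
i=9 t=33 v=9: → [30,40); WM=33; [20,30) fires=8
i=10 t=47 v=1: → [40,50); WM=33
i=11 t=17 v=5: DROP (t<33-1); WM=47; [30,40) fires=9
i=12 t=7 v=6: DROP (t<47-1); WM=47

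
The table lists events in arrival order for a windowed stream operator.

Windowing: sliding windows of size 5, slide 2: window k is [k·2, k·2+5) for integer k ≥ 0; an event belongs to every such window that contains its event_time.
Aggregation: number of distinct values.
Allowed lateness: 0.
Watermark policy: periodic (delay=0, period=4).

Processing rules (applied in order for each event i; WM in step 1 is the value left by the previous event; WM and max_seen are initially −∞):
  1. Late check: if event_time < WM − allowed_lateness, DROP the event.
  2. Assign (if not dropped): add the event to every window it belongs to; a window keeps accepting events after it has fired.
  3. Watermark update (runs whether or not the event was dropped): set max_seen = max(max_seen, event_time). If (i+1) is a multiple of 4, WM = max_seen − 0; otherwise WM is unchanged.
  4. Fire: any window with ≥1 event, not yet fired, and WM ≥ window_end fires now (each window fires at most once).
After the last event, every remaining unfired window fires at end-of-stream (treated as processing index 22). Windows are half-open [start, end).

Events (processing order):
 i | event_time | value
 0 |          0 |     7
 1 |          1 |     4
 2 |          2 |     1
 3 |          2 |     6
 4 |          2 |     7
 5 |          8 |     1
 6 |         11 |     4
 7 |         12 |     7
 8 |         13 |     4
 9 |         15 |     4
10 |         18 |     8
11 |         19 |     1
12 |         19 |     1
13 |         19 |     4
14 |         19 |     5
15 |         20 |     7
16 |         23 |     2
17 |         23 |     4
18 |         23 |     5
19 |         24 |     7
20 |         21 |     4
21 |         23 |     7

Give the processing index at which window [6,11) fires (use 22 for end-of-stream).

i=0 t=0 v=7: → [0,5); WM=−∞
i=1 t=1 v=4: → [0,5); WM=−∞
i=2 t=2 v=1: → [2,7),[0,5); WM=−∞
i=3 t=2 v=6: → [2,7),[0,5); WM=2
i=4 t=2 v=7: → [2,7),[0,5); WM=2
i=5 t=8 v=1: → [8,13),[6,11),[4,9); WM=2
i=6 t=11 v=4: → [10,15),[8,13); WM=2
i=7 t=12 v=7: → [12,17),[10,15),[8,13); WM=12; [0,5) fires=4 [2,7) fires=3 [4,9) fires=1 [6,11) fires=1
i=8 t=13 v=4: → [12,17),[10,15); WM=12
i=9 t=15 v=4: → [14,19),[12,17); WM=12
i=10 t=18 v=8: → [18,23),[16,21),[14,19); WM=12
i=11 t=19 v=1: → [18,23),[16,21); WM=19; [8,13) fires=3 [10,15) fires=2 [12,17) fires=2 [14,19) fires=2
i=12 t=19 v=1: → [18,23),[16,21); WM=19
i=13 t=19 v=4: → [18,23),[16,21); WM=19
i=14 t=19 v=5: → [18,23),[16,21); WM=19
i=15 t=20 v=7: → [20,25),[18,23),[16,21); WM=20
i=16 t=23 v=2: → [22,27),[20,25); WM=20
i=17 t=23 v=4: → [22,27),[20,25); WM=20
i=18 t=23 v=5: → [22,27),[20,25); WM=20
i=19 t=24 v=7: → [24,29),[22,27),[20,25); WM=24; [16,21) fires=5 [18,23) fires=5
i=20 t=21 v=4: DROP (t<24-0); WM=24
i=21 t=23 v=7: DROP (t<24-0); WM=24

7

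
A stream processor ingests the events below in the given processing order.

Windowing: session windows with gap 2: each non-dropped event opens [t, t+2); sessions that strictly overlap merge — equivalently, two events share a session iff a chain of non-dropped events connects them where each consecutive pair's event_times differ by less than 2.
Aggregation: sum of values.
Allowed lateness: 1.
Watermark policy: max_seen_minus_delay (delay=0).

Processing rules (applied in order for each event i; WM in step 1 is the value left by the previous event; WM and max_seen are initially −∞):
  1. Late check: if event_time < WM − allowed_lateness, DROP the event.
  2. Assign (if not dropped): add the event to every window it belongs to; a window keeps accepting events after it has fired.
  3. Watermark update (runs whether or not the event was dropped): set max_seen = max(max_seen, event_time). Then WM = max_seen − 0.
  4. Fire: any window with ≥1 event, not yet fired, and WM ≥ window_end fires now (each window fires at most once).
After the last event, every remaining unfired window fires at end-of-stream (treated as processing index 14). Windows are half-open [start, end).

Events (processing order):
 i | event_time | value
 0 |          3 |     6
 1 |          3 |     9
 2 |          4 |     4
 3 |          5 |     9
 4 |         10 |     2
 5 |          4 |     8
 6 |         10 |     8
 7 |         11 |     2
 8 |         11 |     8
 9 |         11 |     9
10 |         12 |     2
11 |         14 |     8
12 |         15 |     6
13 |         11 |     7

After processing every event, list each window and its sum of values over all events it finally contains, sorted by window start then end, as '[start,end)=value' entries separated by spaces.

[3,7)=28 [10,14)=31 [14,17)=14

i=0 t=3 v=6: → [3,5); WM=3
i=1 t=3 v=9: → [3,5); WM=3
i=2 t=4 v=4: → [3,6); WM=4
i=3 t=5 v=9: → [3,7); WM=5
i=4 t=10 v=2: → [10,12); WM=10
i=5 t=4 v=8: DROP (t<10-1); WM=10
i=6 t=10 v=8: → [10,12); WM=10
i=7 t=11 v=2: → [10,13); WM=11
i=8 t=11 v=8: → [10,13); WM=11
i=9 t=11 v=9: → [10,13); WM=11
i=10 t=12 v=2: → [10,14); WM=12
i=11 t=14 v=8: → [14,16); WM=14
i=12 t=15 v=6: → [14,17); WM=15
i=13 t=11 v=7: DROP (t<15-1); WM=15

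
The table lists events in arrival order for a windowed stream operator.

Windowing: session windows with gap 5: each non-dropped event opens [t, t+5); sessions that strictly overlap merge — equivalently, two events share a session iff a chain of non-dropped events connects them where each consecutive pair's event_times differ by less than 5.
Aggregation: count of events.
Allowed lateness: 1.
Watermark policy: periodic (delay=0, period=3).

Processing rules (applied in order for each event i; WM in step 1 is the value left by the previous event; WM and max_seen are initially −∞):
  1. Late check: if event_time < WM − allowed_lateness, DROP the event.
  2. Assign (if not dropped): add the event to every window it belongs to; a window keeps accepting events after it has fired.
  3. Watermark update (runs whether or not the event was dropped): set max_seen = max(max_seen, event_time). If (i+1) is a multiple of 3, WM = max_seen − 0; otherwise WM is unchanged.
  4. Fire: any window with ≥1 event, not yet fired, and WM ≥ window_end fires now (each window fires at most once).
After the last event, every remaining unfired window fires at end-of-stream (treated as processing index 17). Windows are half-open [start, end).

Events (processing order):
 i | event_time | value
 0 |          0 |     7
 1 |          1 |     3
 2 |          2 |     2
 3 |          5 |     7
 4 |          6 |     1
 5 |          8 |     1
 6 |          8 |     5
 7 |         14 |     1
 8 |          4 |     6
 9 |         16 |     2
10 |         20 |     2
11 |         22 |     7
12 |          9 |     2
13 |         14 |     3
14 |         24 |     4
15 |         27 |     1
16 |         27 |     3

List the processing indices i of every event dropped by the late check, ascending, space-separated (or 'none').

i=0 t=0 v=7: → [0,5); WM=−∞
i=1 t=1 v=3: → [0,6); WM=−∞
i=2 t=2 v=2: → [0,7); WM=2
i=3 t=5 v=7: → [0,10); WM=2
i=4 t=6 v=1: → [0,11); WM=2
i=5 t=8 v=1: → [0,13); WM=8
i=6 t=8 v=5: → [0,13); WM=8
i=7 t=14 v=1: → [14,19); WM=8
i=8 t=4 v=6: DROP (t<8-1); WM=14
i=9 t=16 v=2: → [14,21); WM=14
i=10 t=20 v=2: → [14,25); WM=14
i=11 t=22 v=7: → [14,27); WM=22
i=12 t=9 v=2: DROP (t<22-1); WM=22
i=13 t=14 v=3: DROP (t<22-1); WM=22
i=14 t=24 v=4: → [14,29); WM=24
i=15 t=27 v=1: → [14,32); WM=24
i=16 t=27 v=3: → [14,32); WM=24

8 12 13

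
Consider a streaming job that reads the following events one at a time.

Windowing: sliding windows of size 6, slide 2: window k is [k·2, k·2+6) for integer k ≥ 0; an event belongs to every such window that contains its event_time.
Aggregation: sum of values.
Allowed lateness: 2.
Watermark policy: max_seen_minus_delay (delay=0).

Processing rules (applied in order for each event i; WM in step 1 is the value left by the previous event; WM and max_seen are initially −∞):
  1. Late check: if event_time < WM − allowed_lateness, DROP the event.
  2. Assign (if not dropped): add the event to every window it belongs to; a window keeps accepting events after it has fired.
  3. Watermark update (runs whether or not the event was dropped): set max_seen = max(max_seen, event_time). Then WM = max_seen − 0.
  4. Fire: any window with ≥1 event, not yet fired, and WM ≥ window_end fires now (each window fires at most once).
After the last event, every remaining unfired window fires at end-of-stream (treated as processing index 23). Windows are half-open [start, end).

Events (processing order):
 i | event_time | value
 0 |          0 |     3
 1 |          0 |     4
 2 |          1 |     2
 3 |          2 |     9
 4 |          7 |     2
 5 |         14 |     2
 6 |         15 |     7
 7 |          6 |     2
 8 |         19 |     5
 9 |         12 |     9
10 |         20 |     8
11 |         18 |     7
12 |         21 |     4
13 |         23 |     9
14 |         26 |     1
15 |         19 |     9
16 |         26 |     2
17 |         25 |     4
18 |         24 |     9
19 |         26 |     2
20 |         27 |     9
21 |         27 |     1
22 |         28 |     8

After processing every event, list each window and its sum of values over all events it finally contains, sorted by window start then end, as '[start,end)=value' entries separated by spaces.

[0,6)=18 [2,8)=11 [4,10)=2 [6,12)=2 [10,16)=9 [12,18)=9 [14,20)=21 [16,22)=24 [18,24)=33 [20,26)=34 [22,28)=37 [24,30)=36 [26,32)=23 [28,34)=8

i=0 t=0 v=3: → [0,6); WM=0
i=1 t=0 v=4: → [0,6); WM=0
i=2 t=1 v=2: → [0,6); WM=1
i=3 t=2 v=9: → [2,8),[0,6); WM=2
i=4 t=7 v=2: → [6,12),[4,10),[2,8); WM=7; [0,6) fires=18
i=5 t=14 v=2: → [14,20),[12,18),[10,16); WM=14; [2,8) fires=11 [4,10) fires=2 [6,12) fires=2
i=6 t=15 v=7: → [14,20),[12,18),[10,16); WM=15
i=7 t=6 v=2: DROP (t<15-2); WM=15
i=8 t=19 v=5: → [18,24),[16,22),[14,20); WM=19; [10,16) fires=9 [12,18) fires=9
i=9 t=12 v=9: DROP (t<19-2); WM=19
i=10 t=20 v=8: → [20,26),[18,24),[16,22); WM=20; [14,20) fires=14
i=11 t=18 v=7: → [18,24),[16,22),[14,20); WM=20
i=12 t=21 v=4: → [20,26),[18,24),[16,22); WM=21
i=13 t=23 v=9: → [22,28),[20,26),[18,24); WM=23; [16,22) fires=24
i=14 t=26 v=1: → [26,32),[24,30),[22,28); WM=26; [18,24) fires=33 [20,26) fires=21
i=15 t=19 v=9: DROP (t<26-2); WM=26
i=16 t=26 v=2: → [26,32),[24,30),[22,28); WM=26
i=17 t=25 v=4: → [24,30),[22,28),[20,26); WM=26
i=18 t=24 v=9: → [24,30),[22,28),[20,26); WM=26
i=19 t=26 v=2: → [26,32),[24,30),[22,28); WM=26
i=20 t=27 v=9: → [26,32),[24,30),[22,28); WM=27
i=21 t=27 v=1: → [26,32),[24,30),[22,28); WM=27
i=22 t=28 v=8: → [28,34),[26,32),[24,30); WM=28; [22,28) fires=37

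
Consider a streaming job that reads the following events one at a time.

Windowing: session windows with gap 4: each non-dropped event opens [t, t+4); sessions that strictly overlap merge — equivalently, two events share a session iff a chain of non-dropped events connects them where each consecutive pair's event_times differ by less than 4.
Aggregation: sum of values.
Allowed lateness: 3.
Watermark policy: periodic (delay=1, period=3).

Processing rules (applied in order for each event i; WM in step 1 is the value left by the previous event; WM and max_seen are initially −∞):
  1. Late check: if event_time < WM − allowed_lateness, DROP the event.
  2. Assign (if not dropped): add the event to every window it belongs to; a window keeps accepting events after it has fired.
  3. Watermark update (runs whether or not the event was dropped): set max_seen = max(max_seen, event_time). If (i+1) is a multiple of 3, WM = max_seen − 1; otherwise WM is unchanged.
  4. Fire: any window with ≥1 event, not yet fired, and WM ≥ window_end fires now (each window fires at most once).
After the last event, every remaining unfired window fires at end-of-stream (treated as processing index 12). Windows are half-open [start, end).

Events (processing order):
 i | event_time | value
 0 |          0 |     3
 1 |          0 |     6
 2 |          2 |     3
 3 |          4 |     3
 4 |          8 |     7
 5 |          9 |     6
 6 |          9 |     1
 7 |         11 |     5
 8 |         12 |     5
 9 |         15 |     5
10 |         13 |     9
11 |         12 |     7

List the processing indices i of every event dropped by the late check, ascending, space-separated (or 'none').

i=0 t=0 v=3: → [0,4); WM=−∞
i=1 t=0 v=6: → [0,4); WM=−∞
i=2 t=2 v=3: → [0,6); WM=1
i=3 t=4 v=3: → [0,8); WM=1
i=4 t=8 v=7: → [8,12); WM=1
i=5 t=9 v=6: → [8,13); WM=8
i=6 t=9 v=1: → [8,13); WM=8
i=7 t=11 v=5: → [8,15); WM=8
i=8 t=12 v=5: → [8,16); WM=11
i=9 t=15 v=5: → [8,19); WM=11
i=10 t=13 v=9: → [8,19); WM=11
i=11 t=12 v=7: → [8,19); WM=14

none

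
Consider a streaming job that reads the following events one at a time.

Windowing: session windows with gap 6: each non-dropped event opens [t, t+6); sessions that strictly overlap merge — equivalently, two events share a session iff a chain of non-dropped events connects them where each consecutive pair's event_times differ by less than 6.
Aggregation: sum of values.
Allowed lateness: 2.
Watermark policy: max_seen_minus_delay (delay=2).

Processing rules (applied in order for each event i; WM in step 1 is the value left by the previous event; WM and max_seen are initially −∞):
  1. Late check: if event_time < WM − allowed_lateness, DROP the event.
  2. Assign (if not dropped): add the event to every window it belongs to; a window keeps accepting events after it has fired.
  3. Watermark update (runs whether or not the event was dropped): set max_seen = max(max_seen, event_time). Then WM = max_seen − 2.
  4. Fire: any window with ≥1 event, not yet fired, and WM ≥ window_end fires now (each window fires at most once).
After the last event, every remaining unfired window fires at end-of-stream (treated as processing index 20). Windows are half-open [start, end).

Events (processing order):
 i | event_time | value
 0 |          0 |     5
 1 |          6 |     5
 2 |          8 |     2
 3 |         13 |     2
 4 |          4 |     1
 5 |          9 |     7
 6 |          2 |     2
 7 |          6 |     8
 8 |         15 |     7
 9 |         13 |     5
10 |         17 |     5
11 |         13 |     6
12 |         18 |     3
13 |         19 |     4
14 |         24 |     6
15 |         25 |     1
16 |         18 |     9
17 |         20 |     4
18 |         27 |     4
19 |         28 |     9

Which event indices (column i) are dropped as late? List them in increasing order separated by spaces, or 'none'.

4 6 7 16 17

i=0 t=0 v=5: → [0,6); WM=-2
i=1 t=6 v=5: → [6,12); WM=4
i=2 t=8 v=2: → [6,14); WM=6
i=3 t=13 v=2: → [6,19); WM=11
i=4 t=4 v=1: DROP (t<11-2); WM=11
i=5 t=9 v=7: → [6,19); WM=11
i=6 t=2 v=2: DROP (t<11-2); WM=11
i=7 t=6 v=8: DROP (t<11-2); WM=11
i=8 t=15 v=7: → [6,21); WM=13
i=9 t=13 v=5: → [6,21); WM=13
i=10 t=17 v=5: → [6,23); WM=15
i=11 t=13 v=6: → [6,23); WM=15
i=12 t=18 v=3: → [6,24); WM=16
i=13 t=19 v=4: → [6,25); WM=17
i=14 t=24 v=6: → [6,30); WM=22
i=15 t=25 v=1: → [6,31); WM=23
i=16 t=18 v=9: DROP (t<23-2); WM=23
i=17 t=20 v=4: DROP (t<23-2); WM=23
i=18 t=27 v=4: → [6,33); WM=25
i=19 t=28 v=9: → [6,34); WM=26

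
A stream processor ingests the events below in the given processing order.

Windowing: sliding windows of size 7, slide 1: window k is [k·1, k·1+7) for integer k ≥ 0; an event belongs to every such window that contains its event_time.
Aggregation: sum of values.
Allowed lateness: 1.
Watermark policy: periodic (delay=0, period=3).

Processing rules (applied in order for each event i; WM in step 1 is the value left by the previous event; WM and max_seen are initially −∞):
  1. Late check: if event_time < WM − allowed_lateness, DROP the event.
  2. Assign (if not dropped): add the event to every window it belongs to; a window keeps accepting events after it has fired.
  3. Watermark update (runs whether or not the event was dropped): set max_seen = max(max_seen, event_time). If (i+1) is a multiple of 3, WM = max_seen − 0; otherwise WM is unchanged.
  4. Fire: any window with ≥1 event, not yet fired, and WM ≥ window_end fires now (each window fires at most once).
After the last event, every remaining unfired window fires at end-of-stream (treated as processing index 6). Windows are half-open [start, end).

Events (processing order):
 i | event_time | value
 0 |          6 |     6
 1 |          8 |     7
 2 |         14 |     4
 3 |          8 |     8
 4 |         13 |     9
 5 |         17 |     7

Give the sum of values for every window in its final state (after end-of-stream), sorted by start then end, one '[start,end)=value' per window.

[0,7)=6 [1,8)=6 [2,9)=13 [3,10)=13 [4,11)=13 [5,12)=13 [6,13)=13 [7,14)=16 [8,15)=20 [9,16)=13 [10,17)=13 [11,18)=20 [12,19)=20 [13,20)=20 [14,21)=11 [15,22)=7 [16,23)=7 [17,24)=7

i=0 t=6 v=6: → [6,13),[5,12),[4,11),[3,10),[2,9),[1,8),[0,7); WM=−∞
i=1 t=8 v=7: → [8,15),[7,14),[6,13),[5,12),[4,11),[3,10),[2,9); WM=−∞
i=2 t=14 v=4: → [14,21),[13,20),[12,19),[11,18),[10,17),[9,16),[8,15); WM=14; [0,7) fires=6 [1,8) fires=6 [2,9) fires=13 [3,10) fires=13 [4,11) fires=13 [5,12) fires=13 [6,13) fires=13 [7,14) fires=7
i=3 t=8 v=8: DROP (t<14-1); WM=14
i=4 t=13 v=9: → [13,20),[12,19),[11,18),[10,17),[9,16),[8,15),[7,14); WM=14
i=5 t=17 v=7: → [17,24),[16,23),[15,22),[14,21),[13,20),[12,19),[11,18); WM=17; [8,15) fires=20 [9,16) fires=13 [10,17) fires=13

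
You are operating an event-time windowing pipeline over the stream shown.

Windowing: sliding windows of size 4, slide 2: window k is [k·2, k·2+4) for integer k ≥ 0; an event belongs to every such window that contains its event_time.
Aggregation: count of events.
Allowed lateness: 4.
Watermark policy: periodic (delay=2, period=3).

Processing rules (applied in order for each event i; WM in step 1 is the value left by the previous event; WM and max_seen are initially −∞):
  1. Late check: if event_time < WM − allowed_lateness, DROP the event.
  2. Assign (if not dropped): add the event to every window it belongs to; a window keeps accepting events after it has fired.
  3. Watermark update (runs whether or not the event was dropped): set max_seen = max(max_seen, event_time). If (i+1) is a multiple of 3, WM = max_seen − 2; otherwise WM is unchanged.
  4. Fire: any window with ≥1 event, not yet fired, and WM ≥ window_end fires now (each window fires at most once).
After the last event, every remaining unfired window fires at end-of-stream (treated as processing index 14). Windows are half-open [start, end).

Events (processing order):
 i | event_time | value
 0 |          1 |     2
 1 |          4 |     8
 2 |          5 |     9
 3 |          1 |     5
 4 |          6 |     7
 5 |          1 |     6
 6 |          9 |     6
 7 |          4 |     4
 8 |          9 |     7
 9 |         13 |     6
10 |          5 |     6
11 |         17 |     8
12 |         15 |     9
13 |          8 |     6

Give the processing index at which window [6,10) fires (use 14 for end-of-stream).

i=0 t=1 v=2: → [0,4); WM=−∞
i=1 t=4 v=8: → [4,8),[2,6); WM=−∞
i=2 t=5 v=9: → [4,8),[2,6); WM=3
i=3 t=1 v=5: → [0,4); WM=3
i=4 t=6 v=7: → [6,10),[4,8); WM=3
i=5 t=1 v=6: → [0,4); WM=4; [0,4) fires=3
i=6 t=9 v=6: → [8,12),[6,10); WM=4
i=7 t=4 v=4: → [4,8),[2,6); WM=4
i=8 t=9 v=7: → [8,12),[6,10); WM=7; [2,6) fires=3
i=9 t=13 v=6: → [12,16),[10,14); WM=7
i=10 t=5 v=6: → [4,8),[2,6); WM=7
i=11 t=17 v=8: → [16,20),[14,18); WM=15; [4,8) fires=5 [6,10) fires=3 [8,12) fires=2 [10,14) fires=1
i=12 t=15 v=9: → [14,18),[12,16); WM=15
i=13 t=8 v=6: DROP (t<15-4); WM=15

11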